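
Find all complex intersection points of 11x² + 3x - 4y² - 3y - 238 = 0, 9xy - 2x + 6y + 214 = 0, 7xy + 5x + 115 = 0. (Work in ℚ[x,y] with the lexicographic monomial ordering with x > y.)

{(5, -4)}

Compute a lex Gröbner basis by Buchberger's algorithm.
f_1 = 11x² + 3x - 4y² - 3y - 238, LT = x².
f_2 = 9xy - 2x + 6y + 214, LT = xy.
f_3 = 7xy + 5x + 115, LT = xy.

S(f_1,f_2): lcm = x²y. S = 2/9x² - 13/33xy - 214/9x - 4/11y³ - 3/11y² - 238/11y.
  leading term x²: subtract (2/99)·f_1 from 2/9x² - 13/33xy - 214/9x - 4/11y³ - 3/11y² - 238/11y → -13/33xy - 2360/99x - 4/11y³ - 19/99y² - 712/33y + 476/99
  leading term xy: subtract (-13/297)·f_2 from -13/33xy - 2360/99x - 4/11y³ - 19/99y² - 712/33y + 476/99 → -646/27x - 4/11y³ - 19/99y² - 2110/99y + 4210/297
  leading term x: no divisor's leading term divides it; move -646/27x to the remainder.
  leading term y³: no divisor's leading term divides it; move -4/11y³ to the remainder.
  leading term y²: no divisor's leading term divides it; move -19/99y² to the remainder.
  leading term y: no divisor's leading term divides it; move -2110/99y to the remainder.
  leading term 1: no divisor's leading term divides it; move 4210/297 to the remainder.
  remainder -646/27x - 4/11y³ - 19/99y² - 2110/99y + 4210/297 ≠ 0; add h_4 = -646/27x - 4/11y³ - 19/99y² - 2110/99y + 4210/297 to the basis.

S(f_1,f_3): lcm = x²y. S = -5/7x² + 3/11xy - 115/7x - 4/11y³ - 3/11y² - 238/11y.
  leading term x²: subtract (-5/77)·f_1 from -5/7x² + 3/11xy - 115/7x - 4/11y³ - 3/11y² - 238/11y → 3/11xy - 1250/77x - 4/11y³ - 41/77y² - 1681/77y - 170/11
  leading term xy: subtract (1/33)·f_2 from 3/11xy - 1250/77x - 4/11y³ - 41/77y² - 1681/77y - 170/11 → -3736/231x - 4/11y³ - 41/77y² - 1695/77y - 724/33
  leading term x: subtract (16812/24871)·h_4 from -3736/231x - 4/11y³ - 41/77y² - 1695/77y - 724/33 → -32236/273581y³ - 5799/14399y² - 297265/39083y - 8623628/273581
  leading term y³: no divisor's leading term divides it; move -32236/273581y³ to the remainder.
  leading term y²: no divisor's leading term divides it; move -5799/14399y² to the remainder.
  leading term y: no divisor's leading term divides it; move -297265/39083y to the remainder.
  leading term 1: no divisor's leading term divides it; move -8623628/273581 to the remainder.
  remainder -32236/273581y³ - 5799/14399y² - 297265/39083y - 8623628/273581 ≠ 0; add h_5 = -32236/273581y³ - 5799/14399y² - 297265/39083y - 8623628/273581 to the basis.

S(f_2,f_3): lcm = xy. S = -59/63x + ⅔y + 463/63.
  leading term x: subtract (177/4522)·h_4 from -59/63x + ⅔y + 463/63 → 354/24871y³ + 59/7854y² + 37329/24871y + 506948/74613
  leading term y³: subtract (-1947/16118)·h_5 from 354/24871y³ + 59/7854y² + 37329/24871y + 506948/74613 → -6962/169239y² + 65679/112826y + 505466/169239
  leading term y²: no divisor's leading term divides it; move -6962/169239y² to the remainder.
  leading term y: no divisor's leading term divides it; move 65679/112826y to the remainder.
  leading term 1: no divisor's leading term divides it; move 505466/169239 to the remainder.
  remainder -6962/169239y² + 65679/112826y + 505466/169239 ≠ 0; add h_6 = -6962/169239y² + 65679/112826y + 505466/169239 to the basis.

S(f_2,h_4): lcm = xy. S = -2/9x - 54/3553y⁴ - 3/374y³ - 3165/3553y² + 13421/10659y + 214/9.
  leading term x: subtract (3/323)·h_4 from -2/9x - 54/3553y⁴ - 3/374y³ - 3165/3553y² + 13421/10659y + 214/9 → -54/3553y⁴ - 3/646y³ - 9476/10659y² + 5177/3553y + 252044/10659
  leading term y⁴: subtract (2079/16118y)·h_5 from -54/3553y⁴ - 3/646y³ - 9476/10659y² + 5177/3553y + 252044/10659 → 1354470/28633627y³ + 832373/9042198y² + 158140421/28633627y + 252044/10659
  leading term y³: subtract (-52147095/129894962)·h_5 from 1354470/28633627y³ + 832373/9042198y² + 158140421/28633627y + 252044/10659 → -13566212/194842443y² + 320765401/129894962y + 2141651798/194842443
  leading term y²: subtract (47481742/28053379)·h_6 from -13566212/194842443y² + 320765401/129894962y + 2141651798/194842443 → 83270473/56106758y + 166540946/28053379
  leading term y: no divisor's leading term divides it; move 83270473/56106758y to the remainder.
  leading term 1: no divisor's leading term divides it; move 166540946/28053379 to the remainder.
  remainder 83270473/56106758y + 166540946/28053379 ≠ 0; add h_7 = 83270473/56106758y + 166540946/28053379 to the basis.

The other S-polynomials (S(f_1,h_4), S(f_3,h_4), S(f_1,h_5), S(f_2,h_5), S(f_3,h_5), S(h_4,h_5), S(f_1,h_6), S(f_2,h_6), S(f_3,h_6), S(h_4,h_6), S(h_5,h_6), S(f_1,h_7), S(f_2,h_7), S(f_3,h_7), S(h_4,h_7), S(h_5,h_7), S(h_6,h_7)) all reduce to 0 modulo the current basis, so we have a Gröbner basis.
Inter-reduce: drop elements whose leading term is divisible by another's, tail-reduce, and make monic.
Reduced Gröbner basis: {x - 5, y + 4}.

A lex Gröbner basis eliminates variables successively. Here y + 4 depends only on y, with roots {-4}; lifting each root through the earlier basis elements recovers the full solutions.
  y = -4: the earlier basis element becomes x - 5 = 0, giving x = 5 — point (5, -4).
Check: every point annihilates each of the original generators.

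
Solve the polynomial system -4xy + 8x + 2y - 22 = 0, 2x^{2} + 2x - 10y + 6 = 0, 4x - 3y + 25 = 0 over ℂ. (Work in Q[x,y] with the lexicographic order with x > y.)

Compute a lex Gröbner basis by Buchberger's algorithm.
f_1 = -4xy + 8x + 2y - 22, LT = xy.
f_2 = 2x^{2} + 2x - 10y + 6, LT = x^{2}.
f_3 = 4x - 3y + 25, LT = x.

S(f_1,f_2): lcm = x^{2}y. S = -2x^{2} - \tfrac{3}{2}xy + \tfrac{11}{2}x + 5y^{2} - 3y.
  leading term x^{2}: subtract (-1)·f_2 from -2x^{2} - \tfrac{3}{2}xy + \tfrac{11}{2}x + 5y^{2} - 3y → -\tfrac{3}{2}xy + \tfrac{15}{2}x + 5y^{2} - 13y + 6
  leading term xy: subtract (\tfrac{3}{8})·f_1 from -\tfrac{3}{2}xy + \tfrac{15}{2}x + 5y^{2} - 13y + 6 → \tfrac{9}{2}x + 5y^{2} - \tfrac{55}{4}y + \tfrac{57}{4}
  leading term x: subtract (\tfrac{9}{8})·f_3 from \tfrac{9}{2}x + 5y^{2} - \tfrac{55}{4}y + \tfrac{57}{4} → 5y^{2} - \tfrac{83}{8}y - \tfrac{111}{8}
  leading term y^{2}: no divisor's leading term divides it; move 5y^{2} to the remainder.
  leading term y: no divisor's leading term divides it; move -\tfrac{83}{8}y to the remainder.
  leading term 1: no divisor's leading term divides it; move -\tfrac{111}{8} to the remainder.
  remainder 5y^{2} - \tfrac{83}{8}y - \tfrac{111}{8} ≠ 0; add h_4 = 5y^{2} - \tfrac{83}{8}y - \tfrac{111}{8} to the basis.

S(f_1,f_3): lcm = xy. S = -2x + \tfrac{3}{4}y^{2} - \tfrac{27}{4}y + \tfrac{11}{2}.
  leading term x: subtract (-\tfrac{1}{2})·f_3 from -2x + \tfrac{3}{4}y^{2} - \tfrac{27}{4}y + \tfrac{11}{2} → \tfrac{3}{4}y^{2} - \tfrac{33}{4}y + 18
  leading term y^{2}: subtract (\tfrac{3}{20})·h_4 from \tfrac{3}{4}y^{2} - \tfrac{33}{4}y + 18 → -\tfrac{1071}{160}y + \tfrac{3213}{160}
  leading term y: no divisor's leading term divides it; move -\tfrac{1071}{160}y to the remainder.
  leading term 1: no divisor's leading term divides it; move \tfrac{3213}{160} to the remainder.
  remainder -\tfrac{1071}{160}y + \tfrac{3213}{160} ≠ 0; add h_5 = -\tfrac{1071}{160}y + \tfrac{3213}{160} to the basis.

The other S-polynomials (S(f_2,f_3), S(f_1,h_4), S(f_2,h_4), S(f_3,h_4), S(f_1,h_5), S(f_2,h_5), S(f_3,h_5), S(h_4,h_5)) all reduce to 0 modulo the current basis, so we have a Gröbner basis.
Inter-reduce: drop elements whose leading term is divisible by another's, tail-reduce, and make monic.
Reduced Gröbner basis: {x + 4, y - 3}.

The lex basis is triangular: the last element involves only y. Solving y - 3 = 0 gives y ∈ {3}; substituting each value into the earlier elements determines the remaining variables.
  y = 3: the earlier basis element becomes x + 4 = 0, giving x = -4 — point (-4, 3).
Each listed point satisfies every original equation (direct substitution).

{(-4, 3)}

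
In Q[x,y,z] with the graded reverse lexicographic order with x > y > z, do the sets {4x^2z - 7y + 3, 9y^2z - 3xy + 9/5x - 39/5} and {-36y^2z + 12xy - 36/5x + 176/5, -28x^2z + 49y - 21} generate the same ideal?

For a fixed monomial order, each ideal has a unique reduced Gröbner basis; comparing bases decides equality.
Buchberger on the first generating set:
f_1 = 4x^2z - 7y + 3, LT = x^2z.
f_2 = 9y^2z - 3xy + 9/5x - 39/5, LT = y^2z.

S(f_1,f_2): lcm = x^2y^2z. S = 1/3x^3y - 1/5x^3 - 7/4y^3 + 13/15x^2 + 3/4y^2.
  reduce S modulo (f_1, f_2):
  remainder 1/3x^3y - 1/5x^3 - 7/4y^3 + 13/15x^2 + 3/4y^2 ≠ 0; add g_3 = 1/3x^3y - 1/5x^3 - 7/4y^3 + 13/15x^2 + 3/4y^2 to the basis.

The other S-polynomials (S(f_1,g_3), S(f_2,g_3)) all reduce to 0 modulo the current basis, so we have a Gröbner basis.
Inter-reduce: drop elements whose leading term is divisible by another's, tail-reduce, and make monic.
Reduced Gröbner basis: {x^3y - 3/5x^3 - 21/4y^3 + 13/5x^2 + 9/4y^2, x^2z - 7/4y + 3/4, y^2z - 1/3xy + 1/5x - 13/15}.

Buchberger on the second generating set:
h_1 = -36y^2z + 12xy - 36/5x + 176/5, LT = y^2z.
h_2 = -28x^2z + 49y - 21, LT = x^2z.

S(h_1,h_2): lcm = x^2y^2z. S = -1/3x^3y + 1/5x^3 + 7/4y^3 - 44/45x^2 - 3/4y^2.
  reduce S modulo (h_1, h_2):
  remainder -1/3x^3y + 1/5x^3 + 7/4y^3 - 44/45x^2 - 3/4y^2 ≠ 0; add k_3 = -1/3x^3y + 1/5x^3 + 7/4y^3 - 44/45x^2 - 3/4y^2 to the basis.

The other S-polynomials (S(h_1,k_3), S(h_2,k_3)) all reduce to 0 modulo the current basis, so we have a Gröbner basis.
Inter-reduce: drop elements whose leading term is divisible by another's, tail-reduce, and make monic.
Reduced Gröbner basis: {x^3y - 3/5x^3 - 21/4y^3 + 44/15x^2 + 9/4y^2, x^2z - 7/4y + 3/4, y^2z - 1/3xy + 1/5x - 44/45}.

Since the reduced bases disagree, the two ideals are not the same.

No, the ideals differ.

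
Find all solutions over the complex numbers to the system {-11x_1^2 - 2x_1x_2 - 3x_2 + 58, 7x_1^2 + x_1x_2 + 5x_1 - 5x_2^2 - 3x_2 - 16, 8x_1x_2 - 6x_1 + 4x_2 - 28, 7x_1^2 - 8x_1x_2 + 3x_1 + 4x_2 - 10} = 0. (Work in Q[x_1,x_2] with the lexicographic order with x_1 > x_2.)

{(2, 2)}

Compute a lex Gröbner basis by Buchberger's algorithm.
f_1 = -11x_1^2 - 2x_1x_2 - 3x_2 + 58, LT = x_1^2.
f_2 = 7x_1^2 + x_1x_2 + 5x_1 - 5x_2^2 - 3x_2 - 16, LT = x_1^2.
f_3 = 8x_1x_2 - 6x_1 + 4x_2 - 28, LT = x_1x_2.
f_4 = 7x_1^2 - 8x_1x_2 + 3x_1 + 4x_2 - 10, LT = x_1^2.

S(f_1,f_2): lcm = x_1^2. S = 3/77x_1x_2 - 5/7x_1 + 5/7x_2^2 + 54/77x_2 - 230/77.
  leading term x_1x_2: subtract (3/616)·f_3 from 3/77x_1x_2 - 5/7x_1 + 5/7x_2^2 + 54/77x_2 - 230/77 → -211/308x_1 + 5/7x_2^2 + 15/22x_2 - 439/154
  leading term x_1: no divisor's leading term divides it; move -211/308x_1 to the remainder.
  leading term x_2^2: no divisor's leading term divides it; move 5/7x_2^2 to the remainder.
  leading term x_2: no divisor's leading term divides it; move 15/22x_2 to the remainder.
  leading term 1: no divisor's leading term divides it; move -439/154 to the remainder.
  remainder -211/308x_1 + 5/7x_2^2 + 15/22x_2 - 439/154 ≠ 0; add h_5 = -211/308x_1 + 5/7x_2^2 + 15/22x_2 - 439/154 to the basis.

S(f_1,f_3): lcm = x_1^2x_2. S = 3/4x_1^2 + 2/11x_1x_2^2 - 1/2x_1x_2 + 7/2x_1 + 3/11x_2^2 - 58/11x_2.
  leading term x_1^2: subtract (-3/44)·f_1 from 3/4x_1^2 + 2/11x_1x_2^2 - 1/2x_1x_2 + 7/2x_1 + 3/11x_2^2 - 58/11x_2 → 2/11x_1x_2^2 - 7/11x_1x_2 + 7/2x_1 + 3/11x_2^2 - 241/44x_2 + 87/22
  leading term x_1x_2^2: subtract (1/44x_2)·f_3 from 2/11x_1x_2^2 - 7/11x_1x_2 + 7/2x_1 + 3/11x_2^2 - 241/44x_2 + 87/22 → -1/2x_1x_2 + 7/2x_1 + 2/11x_2^2 - 213/44x_2 + 87/22
  leading term x_1x_2: subtract (-1/16)·f_3 from -1/2x_1x_2 + 7/2x_1 + 2/11x_2^2 - 213/44x_2 + 87/22 → 25/8x_1 + 2/11x_2^2 - 101/22x_2 + 97/44
  leading term x_1: subtract (-1925/422)·h_5 from 25/8x_1 + 2/11x_2^2 - 101/22x_2 + 97/44 → 15969/4642x_2^2 - 13747/9284x_2 - 50129/4642
  leading term x_2^2: no divisor's leading term divides it; move 15969/4642x_2^2 to the remainder.
  leading term x_2: no divisor's leading term divides it; move -13747/9284x_2 to the remainder.
  leading term 1: no divisor's leading term divides it; move -50129/4642 to the remainder.
  remainder 15969/4642x_2^2 - 13747/9284x_2 - 50129/4642 ≠ 0; add h_6 = 15969/4642x_2^2 - 13747/9284x_2 - 50129/4642 to the basis.

S(f_1,f_4): lcm = x_1^2. S = 102/77x_1x_2 - 3/7x_1 - 23/77x_2 - 296/77.
  leading term x_1x_2: subtract (51/308)·f_3 from 102/77x_1x_2 - 3/7x_1 - 23/77x_2 - 296/77 → 87/154x_1 - 74/77x_2 + 61/77
  leading term x_1: subtract (-174/211)·h_5 from 87/154x_1 - 74/77x_2 + 61/77 → 870/1477x_2^2 - 589/1477x_2 - 2302/1477
  leading term x_2^2: subtract (6380/37261)·h_6 from 870/1477x_2^2 - 589/1477x_2 - 2302/1477 → -5412/37261x_2 + 10824/37261
  leading term x_2: no divisor's leading term divides it; move -5412/37261x_2 to the remainder.
  leading term 1: no divisor's leading term divides it; move 10824/37261 to the remainder.
  remainder -5412/37261x_2 + 10824/37261 ≠ 0; add h_7 = -5412/37261x_2 + 10824/37261 to the basis.

The other S-polynomials (S(f_2,f_3), S(f_2,f_4), S(f_3,f_4), S(f_1,h_5), S(f_2,h_5), S(f_3,h_5), S(f_4,h_5), S(f_1,h_6), S(f_2,h_6), S(f_3,h_6), S(f_4,h_6), S(h_5,h_6), S(f_1,h_7), S(f_2,h_7), S(f_3,h_7), S(f_4,h_7), S(h_5,h_7), S(h_6,h_7)) all reduce to 0 modulo the current basis, so we have a Gröbner basis.
Inter-reduce: drop elements whose leading term is divisible by another's, tail-reduce, and make monic.
Reduced Gröbner basis: {x_1 - 2, x_2 - 2}.

From the last basis element, x_2 - 2 = 0, so x_2 takes values in {2}. Each choice, substituted upward through the basis, yields the corresponding point(s) of the solution set.
  x_2 = 2: the earlier basis element becomes x_1 - 2 = 0, giving x_1 = 2 — point (2, 2).
A lex Gröbner basis triangularizes the system, enabling back-substitution.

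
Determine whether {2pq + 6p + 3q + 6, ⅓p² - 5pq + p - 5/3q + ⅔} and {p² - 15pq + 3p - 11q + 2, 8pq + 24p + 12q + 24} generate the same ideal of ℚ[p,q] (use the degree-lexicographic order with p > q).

Two ideals are equal iff their reduced Gröbner bases coincide (the reduced basis is unique for a fixed ordering).
Buchberger on the first generating set:
f_1 = 2pq + 6p + 3q + 6, LT = pq.
f_2 = ⅓p² - 5pq + p - 5/3q + ⅔, LT = p².

S(f_1,f_2): lcm = p²q. S = 15pq² + 3p² - 3/2pq + 5q² + 3p - 2q.
  reduce S modulo (f_1, f_2):
  remainder -35/2q² - 3/2p - 119/4q - 3/2 ≠ 0; add g_3 = -35/2q² - 3/2p - 119/4q - 3/2 to the basis.

The other S-polynomials (S(f_1,g_3), S(f_2,g_3)) all reduce to 0 modulo the current basis, so we have a Gröbner basis.
Inter-reduce: drop elements whose leading term is divisible by another's, tail-reduce, and make monic.
Reduced Gröbner basis: {p² + 48p + 35/2q + 47, pq + 3p + 3/2q + 3, q² + 3/35p + 17/10q + 3/35}.

Buchberger on the second generating set:
h_1 = p² - 15pq + 3p - 11q + 2, LT = p².
h_2 = 8pq + 24p + 12q + 24, LT = pq.

S(h_1,h_2): lcm = p²q. S = -15pq² - 3p² + 3/2pq - 11q² - 3p + 2q.
  reduce S modulo (h_1, h_2):
  remainder 23/2q² + 3/2p + 47/4q + 3/2 ≠ 0; add k_3 = 23/2q² + 3/2p + 47/4q + 3/2 to the basis.

The other S-polynomials (S(h_1,k_3), S(h_2,k_3)) all reduce to 0 modulo the current basis, so we have a Gröbner basis.
Inter-reduce: drop elements whose leading term is divisible by another's, tail-reduce, and make monic.
Reduced Gröbner basis: {p² + 48p + 23/2q + 47, pq + 3p + 3/2q + 3, q² + 3/23p + 47/46q + 3/23}.

The bases are distinct; the ideals are different.

No, the ideals differ.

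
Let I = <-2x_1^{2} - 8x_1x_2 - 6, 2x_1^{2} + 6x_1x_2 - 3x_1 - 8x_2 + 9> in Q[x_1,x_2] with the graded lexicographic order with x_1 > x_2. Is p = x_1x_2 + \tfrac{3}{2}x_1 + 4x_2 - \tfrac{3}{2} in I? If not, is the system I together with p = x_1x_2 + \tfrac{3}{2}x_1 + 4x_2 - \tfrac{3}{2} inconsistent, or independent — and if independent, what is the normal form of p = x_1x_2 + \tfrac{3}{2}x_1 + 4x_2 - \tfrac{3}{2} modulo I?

First compute the reduced Gröbner basis of I by Buchberger's algorithm.
f_1 = -2x_1^{2} - 8x_1x_2 - 6, LT = x_1^{2}.
f_2 = 2x_1^{2} + 6x_1x_2 - 3x_1 - 8x_2 + 9, LT = x_1^{2}.

S(f_1,f_2): lcm = x_1^{2}. S = x_1x_2 + \tfrac{3}{2}x_1 + 4x_2 - \tfrac{3}{2}.
  reduce S modulo (f_1, f_2):
  remainder x_1x_2 + \tfrac{3}{2}x_1 + 4x_2 - \tfrac{3}{2} ≠ 0; add h_3 = x_1x_2 + \tfrac{3}{2}x_1 + 4x_2 - \tfrac{3}{2} to the basis.

S(f_1,h_3): lcm = x_1^{2}x_2. S = 4x_1x_2^{2} - \tfrac{3}{2}x_1^{2} - 4x_1x_2 + \tfrac{3}{2}x_1 + 3x_2.
  reduce S modulo (f_1, f_2, h_3):
  remainder -16x_2^{2} + \tfrac{15}{2}x_1 + 25x_2 - \tfrac{3}{2} ≠ 0; add h_4 = -16x_2^{2} + \tfrac{15}{2}x_1 + 25x_2 - \tfrac{3}{2} to the basis.

The other S-polynomials (S(f_2,h_3), S(f_1,h_4), S(f_2,h_4), S(h_3,h_4)) all reduce to 0 modulo the current basis, so we have a Gröbner basis.
Inter-reduce: drop elements whose leading term is divisible by another's, tail-reduce, and make monic.
Reduced Gröbner basis: {x_1^{2} - 6x_1 - 16x_2 + 9, x_1x_2 + \tfrac{3}{2}x_1 + 4x_2 - \tfrac{3}{2}, x_2^{2} - \tfrac{15}{32}x_1 - \tfrac{25}{16}x_2 + \tfrac{3}{32}}.
Label its elements g_1 = x_1^{2} - 6x_1 - 16x_2 + 9, g_2 = x_1x_2 + \tfrac{3}{2}x_1 + 4x_2 - \tfrac{3}{2}, g_3 = x_2^{2} - \tfrac{15}{32}x_1 - \tfrac{25}{16}x_2 + \tfrac{3}{32}.

Reduce p = x_1x_2 + \tfrac{3}{2}x_1 + 4x_2 - \tfrac{3}{2} modulo G:
  leading term x_1x_2: subtract (1)·g_2 from x_1x_2 + \tfrac{3}{2}x_1 + 4x_2 - \tfrac{3}{2} → 0
  normal form = 0.
Since the normal form is 0, p ∈ I.

x_1x_2 + \tfrac{3}{2}x_1 + 4x_2 - \tfrac{3}{2} lies in I (it reduces to 0).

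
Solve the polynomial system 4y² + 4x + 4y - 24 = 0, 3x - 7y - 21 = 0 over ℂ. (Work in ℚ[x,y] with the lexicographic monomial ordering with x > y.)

{(0, -3), (56/9, -1/3)}

Compute a lex Gröbner basis by Buchberger's algorithm.
f_1 = 4x + 4y² + 4y - 24, LT = x.
f_2 = 3x - 7y - 21, LT = x.

S(f_1,f_2): lcm = x. S = y² + 10/3y + 1.
  reduce S modulo (f_1, f_2):
  remainder y² + 10/3y + 1 ≠ 0; add h_3 = y² + 10/3y + 1 to the basis.

The other S-polynomials (S(f_1,h_3), S(f_2,h_3)) all reduce to 0 modulo the current basis, so we have a Gröbner basis.
Inter-reduce: drop elements whose leading term is divisible by another's, tail-reduce, and make monic.
Reduced Gröbner basis: {x - 7/3y - 7, y² + 10/3y + 1}.

From the last basis element, y² + 10/3y + 1 = 0, so y takes values in {-3, -1/3}. Each choice, substituted upward through the basis, yields the corresponding point(s) of the solution set.
  y = -3: the earlier basis element becomes x = 0, giving x = 0 — point (0, -3).
  y = -1/3: the earlier basis element becomes x - 56/9 = 0, giving x = 56/9 — point (56/9, -1/3).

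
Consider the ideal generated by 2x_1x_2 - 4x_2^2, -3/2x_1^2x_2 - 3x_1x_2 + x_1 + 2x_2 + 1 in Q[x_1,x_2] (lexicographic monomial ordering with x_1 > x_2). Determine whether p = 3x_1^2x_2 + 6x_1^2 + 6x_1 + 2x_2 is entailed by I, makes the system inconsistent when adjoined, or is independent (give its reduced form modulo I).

3x_1^2x_2 + 6x_1^2 + 6x_1 + 2x_2 is independent of I; its normal form modulo I is 12x_2^3 + 24x_2^2 + 14x_2.

First compute the reduced Gröbner basis of I by Buchberger's algorithm.
f_1 = 2x_1x_2 - 4x_2^2, LT = x_1x_2.
f_2 = -3/2x_1^2x_2 - 3x_1x_2 + x_1 + 2x_2 + 1, LT = x_1^2x_2.

S(f_1,f_2): lcm = x_1^2x_2. S = -2x_1x_2^2 - 2x_1x_2 + 2/3x_1 + 4/3x_2 + 2/3.
  leading term x_1x_2^2: subtract (-x_2)·f_1 from -2x_1x_2^2 - 2x_1x_2 + 2/3x_1 + 4/3x_2 + 2/3 → -2x_1x_2 + 2/3x_1 - 4x_2^3 + 4/3x_2 + 2/3
  leading term x_1x_2: subtract (-1)·f_1 from -2x_1x_2 + 2/3x_1 - 4x_2^3 + 4/3x_2 + 2/3 → 2/3x_1 - 4x_2^3 - 4x_2^2 + 4/3x_2 + 2/3
  leading term x_1: no divisor's leading term divides it; move 2/3x_1 to the remainder.
  leading term x_2^3: no divisor's leading term divides it; move -4x_2^3 to the remainder.
  leading term x_2^2: no divisor's leading term divides it; move -4x_2^2 to the remainder.
  leading term x_2: no divisor's leading term divides it; move 4/3x_2 to the remainder.
  leading term 1: no divisor's leading term divides it; move 2/3 to the remainder.
  remainder 2/3x_1 - 4x_2^3 - 4x_2^2 + 4/3x_2 + 2/3 ≠ 0; add h_3 = 2/3x_1 - 4x_2^3 - 4x_2^2 + 4/3x_2 + 2/3 to the basis.

S(f_1,h_3): lcm = x_1x_2. S = 6x_2^4 + 6x_2^3 - 4x_2^2 - x_2.
  leading term x_2^4: no divisor's leading term divides it; move 6x_2^4 to the remainder.
  leading term x_2^3: no divisor's leading term divides it; move 6x_2^3 to the remainder.
  leading term x_2^2: no divisor's leading term divides it; move -4x_2^2 to the remainder.
  leading term x_2: no divisor's leading term divides it; move -x_2 to the remainder.
  remainder 6x_2^4 + 6x_2^3 - 4x_2^2 - x_2 ≠ 0; add h_4 = 6x_2^4 + 6x_2^3 - 4x_2^2 - x_2 to the basis.

The other S-polynomials (S(f_2,h_3), S(f_1,h_4), S(f_2,h_4), S(h_3,h_4)) all reduce to 0 modulo the current basis, so we have a Gröbner basis.
Inter-reduce: drop elements whose leading term is divisible by another's, tail-reduce, and make monic.
Reduced Gröbner basis: {x_1 - 6x_2^3 - 6x_2^2 + 2x_2 + 1, x_2^4 + x_2^3 - 2/3x_2^2 - 1/6x_2}.
Label its elements g_1 = x_1 - 6x_2^3 - 6x_2^2 + 2x_2 + 1, g_2 = x_2^4 + x_2^3 - 2/3x_2^2 - 1/6x_2.

Reduce p = 3x_1^2x_2 + 6x_1^2 + 6x_1 + 2x_2 modulo G:
  leading term x_1^2x_2: subtract (3x_1x_2)·g_1 from 3x_1^2x_2 + 6x_1^2 + 6x_1 + 2x_2 → 6x_1^2 + 18x_1x_2^4 + 18x_1x_2^3 - 6x_1x_2^2 - 3x_1x_2 + 6x_1 + 2x_2
  leading term x_1^2: subtract (6x_1)·g_1 from 6x_1^2 + 18x_1x_2^4 + 18x_1x_2^3 - 6x_1x_2^2 - 3x_1x_2 + 6x_1 + 2x_2 → 18x_1x_2^4 + 54x_1x_2^3 + 30x_1x_2^2 - 15x_1x_2 + 2x_2
  leading term x_1x_2^4: subtract (18x_2^4)·g_1 from 18x_1x_2^4 + 54x_1x_2^3 + 30x_1x_2^2 - 15x_1x_2 + 2x_2 → 54x_1x_2^3 + 30x_1x_2^2 - 15x_1x_2 + 108x_2^7 + 108x_2^6 - 36x_2^5 - 18x_2^4 + 2x_2
  leading term x_1x_2^3: subtract (54x_2^3)·g_1 from 54x_1x_2^3 + 30x_1x_2^2 - 15x_1x_2 + 108x_2^7 + 108x_2^6 - 36x_2^5 - 18x_2^4 + 2x_2 → 30x_1x_2^2 - 15x_1x_2 + 108x_2^7 + 432x_2^6 + 288x_2^5 - 126x_2^4 - 54x_2^3 + 2x_2
  leading term x_1x_2^2: subtract (30x_2^2)·g_1 from 30x_1x_2^2 - 15x_1x_2 + 108x_2^7 + 432x_2^6 + 288x_2^5 - 126x_2^4 - 54x_2^3 + 2x_2 → -15x_1x_2 + 108x_2^7 + 432x_2^6 + 468x_2^5 + 54x_2^4 - 114x_2^3 - 30x_2^2 + 2x_2
  leading term x_1x_2: subtract (-15x_2)·g_1 from -15x_1x_2 + 108x_2^7 + 432x_2^6 + 468x_2^5 + 54x_2^4 - 114x_2^3 - 30x_2^2 + 2x_2 → 108x_2^7 + 432x_2^6 + 468x_2^5 - 36x_2^4 - 204x_2^3 + 17x_2
  leading term x_2^7: subtract (108x_2^3)·g_2 from 108x_2^7 + 432x_2^6 + 468x_2^5 - 36x_2^4 - 204x_2^3 + 17x_2 → 324x_2^6 + 540x_2^5 - 18x_2^4 - 204x_2^3 + 17x_2
  leading term x_2^6: subtract (324x_2^2)·g_2 from 324x_2^6 + 540x_2^5 - 18x_2^4 - 204x_2^3 + 17x_2 → 216x_2^5 + 198x_2^4 - 150x_2^3 + 17x_2
  leading term x_2^5: subtract (216x_2)·g_2 from 216x_2^5 + 198x_2^4 - 150x_2^3 + 17x_2 → -18x_2^4 - 6x_2^3 + 36x_2^2 + 17x_2
  leading term x_2^4: subtract (-18)·g_2 from -18x_2^4 - 6x_2^3 + 36x_2^2 + 17x_2 → 12x_2^3 + 24x_2^2 + 14x_2
  leading term x_2^3: no divisor's leading term divides it; move 12x_2^3 to the remainder.
  leading term x_2^2: no divisor's leading term divides it; move 24x_2^2 to the remainder.
  leading term x_2: no divisor's leading term divides it; move 14x_2 to the remainder.
  normal form = 12x_2^3 + 24x_2^2 + 14x_2.
The normal form is nonzero, so p ∉ I. Since p minus its normal form lies in I, I + (p) = I + (r) where r = 12x_2^3 + 24x_2^2 + 14x_2; decide whether this ideal is the whole ring.
Run Buchberger on G together with r (pairs among the g_i already reduce to 0 since G is a Gröbner basis):
g_1 = x_1 - 6x_2^3 - 6x_2^2 + 2x_2 + 1, LT = x_1.
g_2 = x_2^4 + x_2^3 - 2/3x_2^2 - 1/6x_2, LT = x_2^4.
r = 12x_2^3 + 24x_2^2 + 14x_2, LT = x_2^3.

S(g_2,r): lcm = x_2^4. S = -x_2^3 - 11/6x_2^2 - 1/6x_2.
  leading term x_2^3: subtract (-1/12)·r from -x_2^3 - 11/6x_2^2 - 1/6x_2 → 1/6x_2^2 + x_2
  leading term x_2^2: no divisor's leading term divides it; move 1/6x_2^2 to the remainder.
  leading term x_2: no divisor's leading term divides it; move x_2 to the remainder.
  remainder 1/6x_2^2 + x_2 ≠ 0; add m_4 = 1/6x_2^2 + x_2 to the basis.

S(g_2,m_4): lcm = x_2^4. S = -5x_2^3 - 2/3x_2^2 - 1/6x_2.
  leading term x_2^3: subtract (-5/12)·r from -5x_2^3 - 2/3x_2^2 - 1/6x_2 → 28/3x_2^2 + 17/3x_2
  leading term x_2^2: subtract (56)·m_4 from 28/3x_2^2 + 17/3x_2 → -151/3x_2
  leading term x_2: no divisor's leading term divides it; move -151/3x_2 to the remainder.
  remainder -151/3x_2 ≠ 0; add m_5 = -151/3x_2 to the basis.

The other S-polynomials (S(g_1,g_2), S(g_1,r), S(g_1,m_4), S(r,m_4), S(g_1,m_5), S(g_2,m_5), S(r,m_5), S(m_4,m_5)) all reduce to 0 modulo the current basis, so we have a Gröbner basis.
Inter-reduce: drop elements whose leading term is divisible by another's, tail-reduce, and make monic.
Reduced Gröbner basis: {x_1 + 1, x_2}.
The reduced Gröbner basis of I + (p) is {x_1 + 1, x_2} ≠ {1}, a proper ideal, so the enlarged system stays consistent: p is independent of I, with normal form 12x_2^3 + 24x_2^2 + 14x_2.

Ideal membership is decidable via reduction modulo a Gröbner basis.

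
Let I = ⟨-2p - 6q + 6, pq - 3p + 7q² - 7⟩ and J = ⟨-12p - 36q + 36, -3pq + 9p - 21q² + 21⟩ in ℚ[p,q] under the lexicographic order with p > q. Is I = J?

Yes, the ideals are equal.

Since reduced Gröbner bases are canonical representatives of ideals under a given ordering, it suffices to compute and compare them.
Buchberger on the first generating set:
f_1 = -2p - 6q + 6, LT = p.
f_2 = pq - 3p + 7q² - 7, LT = pq.

S(f_1,f_2): lcm = pq. S = 3p - 4q² - 3q + 7.
  reduce S modulo (f_1, f_2):
  remainder -4q² - 12q + 16 ≠ 0; add g_3 = -4q² - 12q + 16 to the basis.

The other S-polynomials (S(f_1,g_3), S(f_2,g_3)) all reduce to 0 modulo the current basis, so we have a Gröbner basis.
Inter-reduce: drop elements whose leading term is divisible by another's, tail-reduce, and make monic.
Reduced Gröbner basis: {p + 3q - 3, q² + 3q - 4}.

Buchberger on the second generating set:
h_1 = -12p - 36q + 36, LT = p.
h_2 = -3pq + 9p - 21q² + 21, LT = pq.

S(h_1,h_2): lcm = pq. S = 3p - 4q² - 3q + 7.
  reduce S modulo (h_1, h_2):
  remainder -4q² - 12q + 16 ≠ 0; add k_3 = -4q² - 12q + 16 to the basis.

The other S-polynomials (S(h_1,k_3), S(h_2,k_3)) all reduce to 0 modulo the current basis, so we have a Gröbner basis.
Inter-reduce: drop elements whose leading term is divisible by another's, tail-reduce, and make monic.
Reduced Gröbner basis: {p + 3q - 3, q² + 3q - 4}.

The two bases agree; hence the ideals are identical.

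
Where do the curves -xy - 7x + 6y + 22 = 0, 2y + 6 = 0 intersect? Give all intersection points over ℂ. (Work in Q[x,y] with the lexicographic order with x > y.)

Compute a lex Gröbner basis by Buchberger's algorithm.
f_1 = -xy - 7x + 6y + 22, LT = xy.
f_2 = 2y + 6, LT = y.

S(f_1,f_2): lcm = xy. S = 4x - 6y - 22.
  leading term x: no divisor's leading term divides it; move 4x to the remainder.
  leading term y: subtract (-3)·f_2 from -6y - 22 → -4
  leading term 1: no divisor's leading term divides it; move -4 to the remainder.
  remainder 4x - 4 ≠ 0; add h_3 = 4x - 4 to the basis.

S(f_1,h_3): lcm = xy. S = 7x - 5y - 22.
  leading term x: subtract (7/4)·h_3 from 7x - 5y - 22 → -5y - 15
  leading term y: subtract (-5/2)·f_2 from -5y - 15 → 0
  remainder 0.

S(f_2,h_3): leading monomials are coprime, so the S-polynomial reduces to 0 (Buchberger's first criterion).
Every S-polynomial of the final basis reduces to 0, so we have a Gröbner basis.
Inter-reduce: drop elements whose leading term is divisible by another's, tail-reduce, and make monic.
Reduced Gröbner basis: {x - 1, y + 3}.

A lex Gröbner basis eliminates variables successively. Here y + 3 depends only on y, with roots {-3}; lifting each root through the earlier basis elements recovers the full solutions.
  y = -3: the earlier basis element becomes x - 1 = 0, giving x = 1 — point (1, -3).
Zero-dimensionality of the ideal guarantees finitely many solutions over ℂ.

{(1, -3)}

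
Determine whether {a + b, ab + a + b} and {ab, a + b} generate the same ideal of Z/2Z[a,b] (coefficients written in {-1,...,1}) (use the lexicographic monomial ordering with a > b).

Since reduced Gröbner bases are canonical representatives of ideals under a given ordering, it suffices to compute and compare them.
Buchberger on the first generating set:
f_1 = a + b, LT = a.
f_2 = ab + a + b, LT = ab.

S(f_1,f_2): lcm = ab. S = a + b^{2} + b.
  leading term a: subtract (1)·f_1 from a + b^{2} + b → b^{2}
  leading term b^{2}: no divisor's leading term divides it; move b^{2} to the remainder.
  remainder b^{2} ≠ 0; add g_3 = b^{2} to the basis.

The other S-polynomials (S(f_1,g_3), S(f_2,g_3)) all reduce to 0 modulo the current basis, so we have a Gröbner basis.
Inter-reduce: drop elements whose leading term is divisible by another's, tail-reduce, and make monic.
Reduced Gröbner basis: {a + b, b^{2}}.

Buchberger on the second generating set:
h_1 = ab, LT = ab.
h_2 = a + b, LT = a.

S(h_1,h_2): lcm = ab. S = b^{2}.
  leading term b^{2}: no divisor's leading term divides it; move b^{2} to the remainder.
  remainder b^{2} ≠ 0; add k_3 = b^{2} to the basis.

The other S-polynomials (S(h_1,k_3), S(h_2,k_3)) all reduce to 0 modulo the current basis, so we have a Gröbner basis.
Inter-reduce: drop elements whose leading term is divisible by another's, tail-reduce, and make monic.
Reduced Gröbner basis: {a + b, b^{2}}.

Same reduced basis, so the two generating sets span the same ideal.

Yes, the ideals are equal.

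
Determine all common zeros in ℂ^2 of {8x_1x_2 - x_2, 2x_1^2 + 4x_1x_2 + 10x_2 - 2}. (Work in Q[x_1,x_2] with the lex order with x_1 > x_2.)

{(-1, 0), (1, 0), (1/8, 3/16)}

Compute a lex Gröbner basis by Buchberger's algorithm.
f_1 = 8x_1x_2 - x_2, LT = x_1x_2.
f_2 = 2x_1^2 + 4x_1x_2 + 10x_2 - 2, LT = x_1^2.

S(f_1,f_2): lcm = x_1^2x_2. S = -2x_1x_2^2 - 1/8x_1x_2 - 5x_2^2 + x_2.
  reduce S modulo (f_1, f_2):
  remainder -21/4x_2^2 + 63/64x_2 ≠ 0; add h_3 = -21/4x_2^2 + 63/64x_2 to the basis.

The other S-polynomials (S(f_1,h_3), S(f_2,h_3)) all reduce to 0 modulo the current basis, so we have a Gröbner basis.
Inter-reduce: drop elements whose leading term is divisible by another's, tail-reduce, and make monic.
Reduced Gröbner basis: {x_1^2 + 21/4x_2 - 1, x_1x_2 - 1/8x_2, x_2^2 - 3/16x_2}.

A lex Gröbner basis eliminates variables successively. Here x_2^2 - 3/16x_2 depends only on x_2, with roots {0, 3/16}; lifting each root through the earlier basis elements recovers the full solutions.
  x_2 = 0: the earlier basis element becomes x_1^2 - 1 = 0, giving x_1 = -1, 1 — points (-1, 0), (1, 0).
  x_2 = 3/16: the earlier basis elements become x_1^2 - 1/64 = 0; 3/16x_1 - 3/128 = 0, giving x_1 = 1/8 — point (1/8, 3/16).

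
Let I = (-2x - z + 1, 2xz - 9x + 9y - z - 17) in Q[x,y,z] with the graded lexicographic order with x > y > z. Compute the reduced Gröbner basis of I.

G = {z^{2} - 9y - \tfrac{9}{2}z + \tfrac{43}{2}, x + \tfrac{1}{2}z - \tfrac{1}{2}}

f_1 = -2x - z + 1, LT = x.
f_2 = 2xz - 9x + 9y - z - 17, LT = xz.

S(f_1,f_2): lcm = xz. S = \tfrac{1}{2}z^{2} + \tfrac{9}{2}x - \tfrac{9}{2}y + \tfrac{17}{2}.
  leading term z^{2}: no divisor's leading term divides it; move \tfrac{1}{2}z^{2} to the remainder.
  leading term x: subtract (-\tfrac{9}{4})·f_1 from \tfrac{9}{2}x - \tfrac{9}{2}y + \tfrac{17}{2} → -\tfrac{9}{2}y - \tfrac{9}{4}z + \tfrac{43}{4}
  leading term y: no divisor's leading term divides it; move -\tfrac{9}{2}y to the remainder.
  leading term z: no divisor's leading term divides it; move -\tfrac{9}{4}z to the remainder.
  leading term 1: no divisor's leading term divides it; move \tfrac{43}{4} to the remainder.
  remainder \tfrac{1}{2}z^{2} - \tfrac{9}{2}y - \tfrac{9}{4}z + \tfrac{43}{4} ≠ 0; add g_3 = \tfrac{1}{2}z^{2} - \tfrac{9}{2}y - \tfrac{9}{4}z + \tfrac{43}{4} to the basis.

The other S-polynomials (S(f_1,g_3), S(f_2,g_3)) all reduce to 0 modulo the current basis, so we have a Gröbner basis.
Inter-reduce: drop elements whose leading term is divisible by another's, tail-reduce, and make monic.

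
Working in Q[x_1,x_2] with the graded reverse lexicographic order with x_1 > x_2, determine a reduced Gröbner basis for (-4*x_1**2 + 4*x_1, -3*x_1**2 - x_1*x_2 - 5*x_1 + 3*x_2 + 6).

Buchberger's algorithm terminates because the ascending chain of leading-term ideals stabilizes.

f_1 = -4*x_1**2 + 4*x_1, LT = x_1**2.
f_2 = -3*x_1**2 - x_1*x_2 - 5*x_1 + 3*x_2 + 6, LT = x_1**2.

S(f_1,f_2): lcm = x_1**2. S = -1/3*x_1*x_2 - 8/3*x_1 + x_2 + 2.
  leading term x_1*x_2: no divisor's leading term divides it; move -1/3*x_1*x_2 to the remainder.
  leading term x_1: no divisor's leading term divides it; move -8/3*x_1 to the remainder.
  leading term x_2: no divisor's leading term divides it; move x_2 to the remainder.
  leading term 1: no divisor's leading term divides it; move 2 to the remainder.
  remainder -1/3*x_1*x_2 - 8/3*x_1 + x_2 + 2 ≠ 0; add g_3 = -1/3*x_1*x_2 - 8/3*x_1 + x_2 + 2 to the basis.

S(f_1,g_3): lcm = x_1**2*x_2. S = -8*x_1**2 + 2*x_1*x_2 + 6*x_1.
  leading term x_1**2: subtract (2)·f_1 from -8*x_1**2 + 2*x_1*x_2 + 6*x_1 → 2*x_1*x_2 - 2*x_1
  leading term x_1*x_2: subtract (-6)·g_3 from 2*x_1*x_2 - 2*x_1 → -18*x_1 + 6*x_2 + 12
  leading term x_1: no divisor's leading term divides it; move -18*x_1 to the remainder.
  leading term x_2: no divisor's leading term divides it; move 6*x_2 to the remainder.
  leading term 1: no divisor's leading term divides it; move 12 to the remainder.
  remainder -18*x_1 + 6*x_2 + 12 ≠ 0; add g_4 = -18*x_1 + 6*x_2 + 12 to the basis.

S(g_3,g_4): lcm = x_1*x_2. S = 1/3*x_2**2 + 8*x_1 - 7/3*x_2 - 6.
  leading term x_2**2: no divisor's leading term divides it; move 1/3*x_2**2 to the remainder.
  leading term x_1: subtract (-4/9)·g_4 from 8*x_1 - 7/3*x_2 - 6 → 1/3*x_2 - 2/3
  leading term x_2: no divisor's leading term divides it; move 1/3*x_2 to the remainder.
  leading term 1: no divisor's leading term divides it; move -2/3 to the remainder.
  remainder 1/3*x_2**2 + 1/3*x_2 - 2/3 ≠ 0; add g_5 = 1/3*x_2**2 + 1/3*x_2 - 2/3 to the basis.

The other S-polynomials (S(f_2,g_3), S(f_1,g_4), S(f_2,g_4), S(f_1,g_5), S(f_2,g_5), S(g_3,g_5), S(g_4,g_5)) all reduce to 0 modulo the current basis, so we have a Gröbner basis.
Inter-reduce: drop elements whose leading term is divisible by another's, tail-reduce, and make monic.

G = {x_2**2 + x_2 - 2, x_1 - 1/3*x_2 - 2/3}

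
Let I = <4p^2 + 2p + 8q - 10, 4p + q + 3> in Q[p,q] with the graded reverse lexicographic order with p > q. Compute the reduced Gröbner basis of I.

f_1 = 4p^2 + 2p + 8q - 10, LT = p^2.
f_2 = 4p + q + 3, LT = p.

S(f_1,f_2): lcm = p^2. S = -1/4pq - 1/4p + 2q - 5/2.
  reduce S modulo (f_1, f_2):
  remainder 1/16q^2 + 9/4q - 37/16 ≠ 0; add g_3 = 1/16q^2 + 9/4q - 37/16 to the basis.

The other S-polynomials (S(f_1,g_3), S(f_2,g_3)) all reduce to 0 modulo the current basis, so we have a Gröbner basis.
Inter-reduce: drop elements whose leading term is divisible by another's, tail-reduce, and make monic.

G = {q^2 + 36q - 37, p + 1/4q + 3/4}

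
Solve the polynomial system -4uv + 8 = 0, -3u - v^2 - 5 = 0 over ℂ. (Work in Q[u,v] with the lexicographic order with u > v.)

Compute a lex Gröbner basis by Buchberger's algorithm.
f_1 = -4uv + 8, LT = uv.
f_2 = -3u - v^2 - 5, LT = u.

S(f_1,f_2): lcm = uv. S = -1/3v^3 - 5/3v - 2.
  reduce S modulo (f_1, f_2):
  remainder -1/3v^3 - 5/3v - 2 ≠ 0; add h_3 = -1/3v^3 - 5/3v - 2 to the basis.

The other S-polynomials (S(f_1,h_3), S(f_2,h_3)) all reduce to 0 modulo the current basis, so we have a Gröbner basis.
Inter-reduce: drop elements whose leading term is divisible by another's, tail-reduce, and make monic.
Reduced Gröbner basis: {u + 1/3v^2 + 5/3, v^3 + 5v + 6}.

From the last basis element, v^3 + 5v + 6 = 0, so v takes values in {-1, 1/2 - sqrt(23)*I/2, 1/2 + sqrt(23)*I/2}. Each choice, substituted upward through the basis, yields the corresponding point(s) of the solution set.
  v = -1: the earlier basis element becomes u + 2 = 0, giving u = -2 — point (-2, -1).
  v = 1/2 - sqrt(23)*I/2: the earlier basis element becomes u - 1/6 - sqrt(23)*I/6 = 0, giving u = 1/6 + sqrt(23)*I/6 — point (1/6 + sqrt(23)*I/6, 1/2 - sqrt(23)*I/2).
  v = 1/2 + sqrt(23)*I/2: the earlier basis element becomes u - 1/6 + sqrt(23)*I/6 = 0, giving u = 1/6 - sqrt(23)*I/6 — point (1/6 - sqrt(23)*I/6, 1/2 + sqrt(23)*I/2).

{(-2, -1), (1/6 + sqrt(23)*I/6, 1/2 - sqrt(23)*I/2), (1/6 - sqrt(23)*I/6, 1/2 + sqrt(23)*I/2)}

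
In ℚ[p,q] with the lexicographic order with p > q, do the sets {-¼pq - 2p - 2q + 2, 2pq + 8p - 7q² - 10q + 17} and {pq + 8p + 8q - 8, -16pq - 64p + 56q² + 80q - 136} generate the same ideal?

For a fixed monomial order, each ideal has a unique reduced Gröbner basis; comparing bases decides equality.
Buchberger on the first generating set:
f_1 = -¼pq - 2p - 2q + 2, LT = pq.
f_2 = 2pq + 8p - 7q² - 10q + 17, LT = pq.

S(f_1,f_2): lcm = pq. S = 4p + 7/2q² + 13q - 33/2.
  reduce S modulo (f_1, f_2):
  remainder 4p + 7/2q² + 13q - 33/2 ≠ 0; add g_3 = 4p + 7/2q² + 13q - 33/2 to the basis.

S(f_1,g_3): lcm = pq. S = 8p - ⅞q³ - 13/4q² + 97/8q - 8.
  reduce S modulo (f_1, f_2, g_3):
  remainder -⅞q³ - 41/4q² - 111/8q + 25 ≠ 0; add g_4 = -⅞q³ - 41/4q² - 111/8q + 25 to the basis.

The other S-polynomials (S(f_2,g_3), S(f_1,g_4), S(f_2,g_4), S(g_3,g_4)) all reduce to 0 modulo the current basis, so we have a Gröbner basis.
Inter-reduce: drop elements whose leading term is divisible by another's, tail-reduce, and make monic.
Reduced Gröbner basis: {p + ⅞q² + 13/4q - 33/8, q³ + 82/7q² + 111/7q - 200/7}.

Buchberger on the second generating set:
h_1 = pq + 8p + 8q - 8, LT = pq.
h_2 = -16pq - 64p + 56q² + 80q - 136, LT = pq.

S(h_1,h_2): lcm = pq. S = 4p + 7/2q² + 13q - 33/2.
  reduce S modulo (h_1, h_2):
  remainder 4p + 7/2q² + 13q - 33/2 ≠ 0; add k_3 = 4p + 7/2q² + 13q - 33/2 to the basis.

S(h_1,k_3): lcm = pq. S = 8p - ⅞q³ - 13/4q² + 97/8q - 8.
  reduce S modulo (h_1, h_2, k_3):
  remainder -⅞q³ - 41/4q² - 111/8q + 25 ≠ 0; add k_4 = -⅞q³ - 41/4q² - 111/8q + 25 to the basis.

The other S-polynomials (S(h_2,k_3), S(h_1,k_4), S(h_2,k_4), S(k_3,k_4)) all reduce to 0 modulo the current basis, so we have a Gröbner basis.
Inter-reduce: drop elements whose leading term is divisible by another's, tail-reduce, and make monic.
Reduced Gröbner basis: {p + ⅞q² + 13/4q - 33/8, q³ + 82/7q² + 111/7q - 200/7}.

These coincide, so the ideals are equal.

Yes, the ideals are equal.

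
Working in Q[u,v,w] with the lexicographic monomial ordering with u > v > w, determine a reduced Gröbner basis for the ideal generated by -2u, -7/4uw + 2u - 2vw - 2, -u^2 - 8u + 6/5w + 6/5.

f_1 = -2u, LT = u.
f_2 = -7/4uw + 2u - 2vw - 2, LT = uw.
f_3 = -u^2 - 8u + 6/5w + 6/5, LT = u^2.

S(f_1,f_2): lcm = uw. S = 8/7u - 8/7vw - 8/7.
  reduce S modulo (f_1, f_2, f_3):
  remainder -8/7vw - 8/7 ≠ 0; add g_4 = -8/7vw - 8/7 to the basis.

S(f_1,f_3): lcm = u^2. S = -8u + 6/5w + 6/5.
  reduce S modulo (f_1, f_2, f_3, g_4):
  remainder 6/5w + 6/5 ≠ 0; add g_5 = 6/5w + 6/5 to the basis.

S(g_4,g_5): lcm = vw. S = -v + 1.
  reduce S modulo (f_1, f_2, f_3, g_4, g_5):
  remainder -v + 1 ≠ 0; add g_6 = -v + 1 to the basis.

The other S-polynomials (S(f_2,f_3), S(f_1,g_4), S(f_2,g_4), S(f_3,g_4), S(f_1,g_5), S(f_2,g_5), S(f_3,g_5), S(f_1,g_6), S(f_2,g_6), S(f_3,g_6), S(g_4,g_6), S(g_5,g_6)) all reduce to 0 modulo the current basis, so we have a Gröbner basis.
Inter-reduce: drop elements whose leading term is divisible by another's, tail-reduce, and make monic.

G = {u, v - 1, w + 1}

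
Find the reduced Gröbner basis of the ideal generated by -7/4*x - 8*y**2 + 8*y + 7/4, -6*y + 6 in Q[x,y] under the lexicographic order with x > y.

f_1 = -7/4*x - 8*y**2 + 8*y + 7/4, LT = x.
f_2 = -6*y + 6, LT = y.

The S-polynomials (S(f_1,f_2)) all reduce to 0 modulo the current basis, so we have a Gröbner basis.

G = {x - 1, y - 1}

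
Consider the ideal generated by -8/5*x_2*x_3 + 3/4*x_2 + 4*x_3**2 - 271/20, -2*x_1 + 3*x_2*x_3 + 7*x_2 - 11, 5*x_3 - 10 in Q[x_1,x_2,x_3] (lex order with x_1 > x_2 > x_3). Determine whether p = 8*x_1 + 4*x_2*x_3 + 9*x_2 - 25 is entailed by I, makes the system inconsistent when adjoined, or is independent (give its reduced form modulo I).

8*x_1 + 4*x_2*x_3 + 9*x_2 - 25 lies in I (it reduces to 0).

First compute the reduced Gröbner basis of I by Buchberger's algorithm.
f_1 = -8/5*x_2*x_3 + 3/4*x_2 + 4*x_3**2 - 271/20, LT = x_2*x_3.
f_2 = -2*x_1 + 3*x_2*x_3 + 7*x_2 - 11, LT = x_1.
f_3 = 5*x_3 - 10, LT = x_3.

S(f_1,f_3): lcm = x_2*x_3. S = 49/32*x_2 - 5/2*x_3**2 + 271/32.
  leading term x_2: no divisor's leading term divides it; move 49/32*x_2 to the remainder.
  leading term x_3**2: subtract (-1/2*x_3)·f_3 from -5/2*x_3**2 + 271/32 → -5*x_3 + 271/32
  leading term x_3: subtract (-1)·f_3 from -5*x_3 + 271/32 → -49/32
  leading term 1: no divisor's leading term divides it; move -49/32 to the remainder.
  remainder 49/32*x_2 - 49/32 ≠ 0; add h_4 = 49/32*x_2 - 49/32 to the basis.

The other S-polynomials (S(f_1,f_2), S(f_2,f_3), S(f_1,h_4), S(f_2,h_4), S(f_3,h_4)) all reduce to 0 modulo the current basis, so we have a Gröbner basis.
Inter-reduce: drop elements whose leading term is divisible by another's, tail-reduce, and make monic.
Reduced Gröbner basis: {x_1 - 1, x_2 - 1, x_3 - 2}.
Label its elements g_1 = x_1 - 1, g_2 = x_2 - 1, g_3 = x_3 - 2.

Reduce p = 8*x_1 + 4*x_2*x_3 + 9*x_2 - 25 modulo G:
  leading term x_1: subtract (8)·g_1 from 8*x_1 + 4*x_2*x_3 + 9*x_2 - 25 → 4*x_2*x_3 + 9*x_2 - 17
  leading term x_2*x_3: subtract (4*x_3)·g_2 from 4*x_2*x_3 + 9*x_2 - 17 → 9*x_2 + 4*x_3 - 17
  leading term x_2: subtract (9)·g_2 from 9*x_2 + 4*x_3 - 17 → 4*x_3 - 8
  leading term x_3: subtract (4)·g_3 from 4*x_3 - 8 → 0
  normal form = 0.
Since the normal form is 0, p ∈ I.

The remainder on division by a Gröbner basis is unique — it is the normal form.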